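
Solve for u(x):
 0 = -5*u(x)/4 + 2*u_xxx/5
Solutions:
 u(x) = C3*exp(5^(2/3)*x/2) + (C1*sin(sqrt(3)*5^(2/3)*x/4) + C2*cos(sqrt(3)*5^(2/3)*x/4))*exp(-5^(2/3)*x/4)


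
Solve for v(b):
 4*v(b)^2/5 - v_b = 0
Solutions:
 v(b) = -5/(C1 + 4*b)


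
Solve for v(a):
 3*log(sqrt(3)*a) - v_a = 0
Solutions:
 v(a) = C1 + 3*a*log(a) - 3*a + 3*a*log(3)/2


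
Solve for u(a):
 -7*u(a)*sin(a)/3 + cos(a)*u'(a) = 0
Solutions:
 u(a) = C1/cos(a)^(7/3)


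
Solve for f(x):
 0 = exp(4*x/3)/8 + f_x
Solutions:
 f(x) = C1 - 3*exp(4*x/3)/32


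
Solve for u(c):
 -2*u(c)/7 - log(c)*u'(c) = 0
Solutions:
 u(c) = C1*exp(-2*li(c)/7)


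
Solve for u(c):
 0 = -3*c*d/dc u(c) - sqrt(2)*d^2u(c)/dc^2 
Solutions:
 u(c) = C1 + C2*erf(2^(1/4)*sqrt(3)*c/2)


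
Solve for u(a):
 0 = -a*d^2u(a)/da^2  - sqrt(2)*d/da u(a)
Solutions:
 u(a) = C1 + C2*a^(1 - sqrt(2))


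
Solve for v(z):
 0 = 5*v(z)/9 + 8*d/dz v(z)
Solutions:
 v(z) = C1*exp(-5*z/72)


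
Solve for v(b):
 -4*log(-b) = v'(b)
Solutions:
 v(b) = C1 - 4*b*log(-b) + 4*b


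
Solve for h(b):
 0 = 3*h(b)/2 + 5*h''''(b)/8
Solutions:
 h(b) = (C1*sin(3^(1/4)*5^(3/4)*b/5) + C2*cos(3^(1/4)*5^(3/4)*b/5))*exp(-3^(1/4)*5^(3/4)*b/5) + (C3*sin(3^(1/4)*5^(3/4)*b/5) + C4*cos(3^(1/4)*5^(3/4)*b/5))*exp(3^(1/4)*5^(3/4)*b/5)


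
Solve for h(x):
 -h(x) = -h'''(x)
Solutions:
 h(x) = C3*exp(x) + (C1*sin(sqrt(3)*x/2) + C2*cos(sqrt(3)*x/2))*exp(-x/2)


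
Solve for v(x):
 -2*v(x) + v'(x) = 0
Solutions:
 v(x) = C1*exp(2*x)


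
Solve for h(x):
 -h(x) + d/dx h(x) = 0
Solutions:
 h(x) = C1*exp(x)


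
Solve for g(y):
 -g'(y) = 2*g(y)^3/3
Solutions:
 g(y) = -sqrt(6)*sqrt(-1/(C1 - 2*y))/2
 g(y) = sqrt(6)*sqrt(-1/(C1 - 2*y))/2


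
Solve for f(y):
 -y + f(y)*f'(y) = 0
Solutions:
 f(y) = -sqrt(C1 + y^2)
 f(y) = sqrt(C1 + y^2)


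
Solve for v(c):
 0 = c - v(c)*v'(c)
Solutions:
 v(c) = -sqrt(C1 + c^2)
 v(c) = sqrt(C1 + c^2)


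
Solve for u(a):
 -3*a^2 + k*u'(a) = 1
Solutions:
 u(a) = C1 + a^3/k + a/k


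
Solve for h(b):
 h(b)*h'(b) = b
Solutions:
 h(b) = -sqrt(C1 + b^2)
 h(b) = sqrt(C1 + b^2)


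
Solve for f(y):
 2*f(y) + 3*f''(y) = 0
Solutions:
 f(y) = C1*sin(sqrt(6)*y/3) + C2*cos(sqrt(6)*y/3)


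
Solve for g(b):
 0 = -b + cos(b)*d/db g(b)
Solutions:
 g(b) = C1 + Integral(b/cos(b), b)


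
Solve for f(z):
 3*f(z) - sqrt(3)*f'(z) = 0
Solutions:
 f(z) = C1*exp(sqrt(3)*z)


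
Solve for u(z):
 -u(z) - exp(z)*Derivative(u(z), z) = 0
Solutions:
 u(z) = C1*exp(exp(-z))


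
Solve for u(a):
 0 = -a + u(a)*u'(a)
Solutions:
 u(a) = -sqrt(C1 + a^2)
 u(a) = sqrt(C1 + a^2)


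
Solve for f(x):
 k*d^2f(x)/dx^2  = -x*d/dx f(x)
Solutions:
 f(x) = C1 + C2*sqrt(k)*erf(sqrt(2)*x*sqrt(1/k)/2)


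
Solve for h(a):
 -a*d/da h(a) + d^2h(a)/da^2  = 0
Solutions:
 h(a) = C1 + C2*erfi(sqrt(2)*a/2)


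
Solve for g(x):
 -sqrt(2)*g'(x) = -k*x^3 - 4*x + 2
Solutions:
 g(x) = C1 + sqrt(2)*k*x^4/8 + sqrt(2)*x^2 - sqrt(2)*x


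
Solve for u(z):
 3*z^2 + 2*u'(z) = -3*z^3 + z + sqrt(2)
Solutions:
 u(z) = C1 - 3*z^4/8 - z^3/2 + z^2/4 + sqrt(2)*z/2


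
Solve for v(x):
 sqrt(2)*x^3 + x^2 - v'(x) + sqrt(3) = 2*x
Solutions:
 v(x) = C1 + sqrt(2)*x^4/4 + x^3/3 - x^2 + sqrt(3)*x


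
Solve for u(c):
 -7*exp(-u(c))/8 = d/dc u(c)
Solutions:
 u(c) = log(C1 - 7*c/8)


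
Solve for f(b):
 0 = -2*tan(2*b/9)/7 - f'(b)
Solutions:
 f(b) = C1 + 9*log(cos(2*b/9))/7


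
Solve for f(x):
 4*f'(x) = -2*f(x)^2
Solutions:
 f(x) = 2/(C1 + x)


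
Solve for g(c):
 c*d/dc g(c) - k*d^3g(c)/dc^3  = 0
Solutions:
 g(c) = C1 + Integral(C2*airyai(c*(1/k)^(1/3)) + C3*airybi(c*(1/k)^(1/3)), c)


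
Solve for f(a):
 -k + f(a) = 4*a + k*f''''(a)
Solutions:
 f(a) = C1*exp(-a*(1/k)^(1/4)) + C2*exp(a*(1/k)^(1/4)) + C3*exp(-I*a*(1/k)^(1/4)) + C4*exp(I*a*(1/k)^(1/4)) + 4*a + k


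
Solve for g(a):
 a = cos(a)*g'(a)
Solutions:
 g(a) = C1 + Integral(a/cos(a), a)


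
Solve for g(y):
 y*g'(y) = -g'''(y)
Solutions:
 g(y) = C1 + Integral(C2*airyai(-y) + C3*airybi(-y), y)


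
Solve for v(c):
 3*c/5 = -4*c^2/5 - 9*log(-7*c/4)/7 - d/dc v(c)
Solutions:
 v(c) = C1 - 4*c^3/15 - 3*c^2/10 - 9*c*log(-c)/7 + 9*c*(-log(7) + 1 + 2*log(2))/7


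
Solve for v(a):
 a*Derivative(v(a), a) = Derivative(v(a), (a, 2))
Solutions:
 v(a) = C1 + C2*erfi(sqrt(2)*a/2)


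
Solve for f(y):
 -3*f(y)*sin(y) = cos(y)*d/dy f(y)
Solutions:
 f(y) = C1*cos(y)^3


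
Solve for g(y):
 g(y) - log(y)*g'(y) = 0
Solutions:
 g(y) = C1*exp(li(y))


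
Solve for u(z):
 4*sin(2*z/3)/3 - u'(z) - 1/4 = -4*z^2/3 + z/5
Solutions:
 u(z) = C1 + 4*z^3/9 - z^2/10 - z/4 - 2*cos(2*z/3)


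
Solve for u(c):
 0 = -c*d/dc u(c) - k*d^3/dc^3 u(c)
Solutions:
 u(c) = C1 + Integral(C2*airyai(c*(-1/k)^(1/3)) + C3*airybi(c*(-1/k)^(1/3)), c)


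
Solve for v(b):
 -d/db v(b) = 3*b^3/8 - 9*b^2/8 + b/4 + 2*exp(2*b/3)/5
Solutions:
 v(b) = C1 - 3*b^4/32 + 3*b^3/8 - b^2/8 - 3*exp(2*b/3)/5


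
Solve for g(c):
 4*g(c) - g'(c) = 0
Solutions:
 g(c) = C1*exp(4*c)


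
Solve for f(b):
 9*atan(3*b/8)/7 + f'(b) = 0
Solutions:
 f(b) = C1 - 9*b*atan(3*b/8)/7 + 12*log(9*b^2 + 64)/7


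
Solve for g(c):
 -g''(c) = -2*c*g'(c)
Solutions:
 g(c) = C1 + C2*erfi(c)


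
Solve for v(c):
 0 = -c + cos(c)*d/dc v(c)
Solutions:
 v(c) = C1 + Integral(c/cos(c), c)


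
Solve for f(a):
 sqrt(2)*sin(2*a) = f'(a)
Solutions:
 f(a) = C1 - sqrt(2)*cos(2*a)/2


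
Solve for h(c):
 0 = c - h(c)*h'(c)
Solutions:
 h(c) = -sqrt(C1 + c^2)
 h(c) = sqrt(C1 + c^2)


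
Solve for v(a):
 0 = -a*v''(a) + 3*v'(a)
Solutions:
 v(a) = C1 + C2*a^4


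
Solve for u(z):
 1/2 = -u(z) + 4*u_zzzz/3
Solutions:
 u(z) = C1*exp(-sqrt(2)*3^(1/4)*z/2) + C2*exp(sqrt(2)*3^(1/4)*z/2) + C3*sin(sqrt(2)*3^(1/4)*z/2) + C4*cos(sqrt(2)*3^(1/4)*z/2) - 1/2


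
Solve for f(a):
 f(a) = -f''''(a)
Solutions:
 f(a) = (C1*sin(sqrt(2)*a/2) + C2*cos(sqrt(2)*a/2))*exp(-sqrt(2)*a/2) + (C3*sin(sqrt(2)*a/2) + C4*cos(sqrt(2)*a/2))*exp(sqrt(2)*a/2)


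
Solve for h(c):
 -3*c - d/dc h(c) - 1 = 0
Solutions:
 h(c) = C1 - 3*c^2/2 - c


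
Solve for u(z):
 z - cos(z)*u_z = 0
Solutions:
 u(z) = C1 + Integral(z/cos(z), z)


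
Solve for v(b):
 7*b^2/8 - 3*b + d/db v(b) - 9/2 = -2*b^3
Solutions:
 v(b) = C1 - b^4/2 - 7*b^3/24 + 3*b^2/2 + 9*b/2


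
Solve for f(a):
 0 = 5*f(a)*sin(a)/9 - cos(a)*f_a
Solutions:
 f(a) = C1/cos(a)^(5/9)


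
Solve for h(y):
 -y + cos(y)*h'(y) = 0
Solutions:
 h(y) = C1 + Integral(y/cos(y), y)


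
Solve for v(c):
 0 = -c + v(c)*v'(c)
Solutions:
 v(c) = -sqrt(C1 + c^2)
 v(c) = sqrt(C1 + c^2)


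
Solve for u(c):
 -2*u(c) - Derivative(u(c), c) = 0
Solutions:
 u(c) = C1*exp(-2*c)


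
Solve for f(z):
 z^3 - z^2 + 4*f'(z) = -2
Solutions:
 f(z) = C1 - z^4/16 + z^3/12 - z/2


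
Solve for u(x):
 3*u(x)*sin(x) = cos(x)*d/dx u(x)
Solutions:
 u(x) = C1/cos(x)^3


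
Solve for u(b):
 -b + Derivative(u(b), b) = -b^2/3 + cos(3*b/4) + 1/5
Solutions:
 u(b) = C1 - b^3/9 + b^2/2 + b/5 + 4*sin(3*b/4)/3


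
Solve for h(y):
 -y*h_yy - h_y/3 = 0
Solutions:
 h(y) = C1 + C2*y^(2/3)


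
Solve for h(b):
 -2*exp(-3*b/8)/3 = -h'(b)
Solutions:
 h(b) = C1 - 16*exp(-3*b/8)/9


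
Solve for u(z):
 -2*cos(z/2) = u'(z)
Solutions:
 u(z) = C1 - 4*sin(z/2)


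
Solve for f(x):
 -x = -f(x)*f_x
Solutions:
 f(x) = -sqrt(C1 + x^2)
 f(x) = sqrt(C1 + x^2)


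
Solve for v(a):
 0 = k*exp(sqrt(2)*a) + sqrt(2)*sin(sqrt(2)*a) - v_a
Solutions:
 v(a) = C1 + sqrt(2)*k*exp(sqrt(2)*a)/2 - cos(sqrt(2)*a)


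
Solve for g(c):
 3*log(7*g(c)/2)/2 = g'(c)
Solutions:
 2*Integral(1/(-log(_y) - log(7) + log(2)), (_y, g(c)))/3 = C1 - c


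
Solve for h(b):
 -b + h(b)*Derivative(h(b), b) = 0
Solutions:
 h(b) = -sqrt(C1 + b^2)
 h(b) = sqrt(C1 + b^2)


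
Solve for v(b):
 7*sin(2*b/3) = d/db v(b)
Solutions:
 v(b) = C1 - 21*cos(2*b/3)/2


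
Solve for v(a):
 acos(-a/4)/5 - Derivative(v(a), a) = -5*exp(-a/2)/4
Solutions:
 v(a) = C1 + a*acos(-a/4)/5 + sqrt(16 - a^2)/5 - 5*exp(-a/2)/2


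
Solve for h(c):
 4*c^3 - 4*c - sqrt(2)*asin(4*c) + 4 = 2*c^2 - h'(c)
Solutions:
 h(c) = C1 - c^4 + 2*c^3/3 + 2*c^2 - 4*c + sqrt(2)*(c*asin(4*c) + sqrt(1 - 16*c^2)/4)


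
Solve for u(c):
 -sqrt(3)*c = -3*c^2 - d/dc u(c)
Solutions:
 u(c) = C1 - c^3 + sqrt(3)*c^2/2


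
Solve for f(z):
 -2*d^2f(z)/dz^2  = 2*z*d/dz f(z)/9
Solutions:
 f(z) = C1 + C2*erf(sqrt(2)*z/6)


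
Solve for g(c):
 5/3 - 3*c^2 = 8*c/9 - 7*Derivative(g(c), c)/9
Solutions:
 g(c) = C1 + 9*c^3/7 + 4*c^2/7 - 15*c/7


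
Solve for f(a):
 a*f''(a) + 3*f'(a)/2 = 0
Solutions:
 f(a) = C1 + C2/sqrt(a)


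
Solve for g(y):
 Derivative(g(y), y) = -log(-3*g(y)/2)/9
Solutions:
 9*Integral(1/(log(-_y) - log(2) + log(3)), (_y, g(y))) = C1 - y


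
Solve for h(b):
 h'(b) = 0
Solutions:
 h(b) = C1


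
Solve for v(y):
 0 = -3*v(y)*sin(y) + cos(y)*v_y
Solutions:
 v(y) = C1/cos(y)^3


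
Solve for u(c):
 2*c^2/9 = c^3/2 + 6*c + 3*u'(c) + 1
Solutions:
 u(c) = C1 - c^4/24 + 2*c^3/81 - c^2 - c/3


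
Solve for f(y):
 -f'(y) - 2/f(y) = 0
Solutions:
 f(y) = -sqrt(C1 - 4*y)
 f(y) = sqrt(C1 - 4*y)


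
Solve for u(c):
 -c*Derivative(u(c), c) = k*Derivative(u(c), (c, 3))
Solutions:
 u(c) = C1 + Integral(C2*airyai(c*(-1/k)^(1/3)) + C3*airybi(c*(-1/k)^(1/3)), c)


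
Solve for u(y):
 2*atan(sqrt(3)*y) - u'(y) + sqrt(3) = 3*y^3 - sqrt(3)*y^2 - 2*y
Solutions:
 u(y) = C1 - 3*y^4/4 + sqrt(3)*y^3/3 + y^2 + 2*y*atan(sqrt(3)*y) + sqrt(3)*y - sqrt(3)*log(3*y^2 + 1)/3


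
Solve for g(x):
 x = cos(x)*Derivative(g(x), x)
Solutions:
 g(x) = C1 + Integral(x/cos(x), x)


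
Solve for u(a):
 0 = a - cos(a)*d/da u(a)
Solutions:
 u(a) = C1 + Integral(a/cos(a), a)


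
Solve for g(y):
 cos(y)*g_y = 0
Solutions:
 g(y) = C1


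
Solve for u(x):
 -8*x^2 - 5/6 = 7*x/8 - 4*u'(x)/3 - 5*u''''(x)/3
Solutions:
 u(x) = C1 + C4*exp(-10^(2/3)*x/5) + 2*x^3 + 21*x^2/64 + 5*x/8 + (C2*sin(10^(2/3)*sqrt(3)*x/10) + C3*cos(10^(2/3)*sqrt(3)*x/10))*exp(10^(2/3)*x/10)


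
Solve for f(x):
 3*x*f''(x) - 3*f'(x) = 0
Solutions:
 f(x) = C1 + C2*x^2


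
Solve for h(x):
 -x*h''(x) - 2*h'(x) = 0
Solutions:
 h(x) = C1 + C2/x


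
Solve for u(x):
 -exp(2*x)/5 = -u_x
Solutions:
 u(x) = C1 + exp(2*x)/10


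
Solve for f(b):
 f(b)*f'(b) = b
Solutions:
 f(b) = -sqrt(C1 + b^2)
 f(b) = sqrt(C1 + b^2)


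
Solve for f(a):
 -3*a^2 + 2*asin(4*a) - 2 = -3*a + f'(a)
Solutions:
 f(a) = C1 - a^3 + 3*a^2/2 + 2*a*asin(4*a) - 2*a + sqrt(1 - 16*a^2)/2


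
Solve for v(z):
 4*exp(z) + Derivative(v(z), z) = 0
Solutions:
 v(z) = C1 - 4*exp(z)


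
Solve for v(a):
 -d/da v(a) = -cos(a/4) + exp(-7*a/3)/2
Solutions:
 v(a) = C1 + 4*sin(a/4) + 3*exp(-7*a/3)/14


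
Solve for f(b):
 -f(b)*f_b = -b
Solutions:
 f(b) = -sqrt(C1 + b^2)
 f(b) = sqrt(C1 + b^2)


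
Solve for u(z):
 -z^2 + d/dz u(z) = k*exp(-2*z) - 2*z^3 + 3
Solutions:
 u(z) = C1 - k*exp(-2*z)/2 - z^4/2 + z^3/3 + 3*z


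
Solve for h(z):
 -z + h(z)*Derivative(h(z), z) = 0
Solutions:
 h(z) = -sqrt(C1 + z^2)
 h(z) = sqrt(C1 + z^2)


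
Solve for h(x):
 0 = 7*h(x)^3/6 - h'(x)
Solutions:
 h(x) = -sqrt(3)*sqrt(-1/(C1 + 7*x))
 h(x) = sqrt(3)*sqrt(-1/(C1 + 7*x))


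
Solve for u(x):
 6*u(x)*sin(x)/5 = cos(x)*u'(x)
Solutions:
 u(x) = C1/cos(x)^(6/5)


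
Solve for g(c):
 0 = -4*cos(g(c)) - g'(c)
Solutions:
 g(c) = pi - asin((C1 + exp(8*c))/(C1 - exp(8*c)))
 g(c) = asin((C1 + exp(8*c))/(C1 - exp(8*c)))


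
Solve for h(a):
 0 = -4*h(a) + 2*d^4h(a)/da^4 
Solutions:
 h(a) = C1*exp(-2^(1/4)*a) + C2*exp(2^(1/4)*a) + C3*sin(2^(1/4)*a) + C4*cos(2^(1/4)*a)


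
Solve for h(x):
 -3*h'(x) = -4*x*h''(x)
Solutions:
 h(x) = C1 + C2*x^(7/4)


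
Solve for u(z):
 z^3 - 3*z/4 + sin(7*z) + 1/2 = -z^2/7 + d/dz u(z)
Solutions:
 u(z) = C1 + z^4/4 + z^3/21 - 3*z^2/8 + z/2 - cos(7*z)/7


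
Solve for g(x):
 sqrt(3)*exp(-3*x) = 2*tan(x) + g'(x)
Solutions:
 g(x) = C1 - log(tan(x)^2 + 1) - sqrt(3)*exp(-3*x)/3


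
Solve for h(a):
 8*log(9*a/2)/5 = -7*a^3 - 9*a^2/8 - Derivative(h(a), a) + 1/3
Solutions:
 h(a) = C1 - 7*a^4/4 - 3*a^3/8 - 8*a*log(a)/5 - 16*a*log(3)/5 + 8*a*log(2)/5 + 29*a/15


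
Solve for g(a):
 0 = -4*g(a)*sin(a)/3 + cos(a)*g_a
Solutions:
 g(a) = C1/cos(a)^(4/3)


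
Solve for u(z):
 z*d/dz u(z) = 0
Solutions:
 u(z) = C1


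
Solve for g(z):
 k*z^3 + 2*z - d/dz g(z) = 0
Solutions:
 g(z) = C1 + k*z^4/4 + z^2


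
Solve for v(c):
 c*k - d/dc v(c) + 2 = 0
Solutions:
 v(c) = C1 + c^2*k/2 + 2*c


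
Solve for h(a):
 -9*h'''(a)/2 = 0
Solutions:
 h(a) = C1 + C2*a + C3*a^2


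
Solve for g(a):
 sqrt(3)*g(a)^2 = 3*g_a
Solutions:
 g(a) = -3/(C1 + sqrt(3)*a)


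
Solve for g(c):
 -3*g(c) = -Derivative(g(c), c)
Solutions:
 g(c) = C1*exp(3*c)


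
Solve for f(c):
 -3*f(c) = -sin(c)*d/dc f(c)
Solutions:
 f(c) = C1*(cos(c) - 1)^(3/2)/(cos(c) + 1)^(3/2)


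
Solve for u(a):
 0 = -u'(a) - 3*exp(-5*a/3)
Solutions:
 u(a) = C1 + 9*exp(-5*a/3)/5


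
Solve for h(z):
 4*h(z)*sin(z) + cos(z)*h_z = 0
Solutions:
 h(z) = C1*cos(z)^4


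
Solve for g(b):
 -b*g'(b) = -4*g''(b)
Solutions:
 g(b) = C1 + C2*erfi(sqrt(2)*b/4)


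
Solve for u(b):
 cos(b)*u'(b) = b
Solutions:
 u(b) = C1 + Integral(b/cos(b), b)


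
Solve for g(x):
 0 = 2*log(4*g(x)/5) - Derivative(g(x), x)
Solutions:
 -Integral(1/(log(_y) - log(5) + 2*log(2)), (_y, g(x)))/2 = C1 - x


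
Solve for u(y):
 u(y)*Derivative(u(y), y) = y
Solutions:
 u(y) = -sqrt(C1 + y^2)
 u(y) = sqrt(C1 + y^2)


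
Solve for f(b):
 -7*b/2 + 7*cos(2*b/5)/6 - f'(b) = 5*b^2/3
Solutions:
 f(b) = C1 - 5*b^3/9 - 7*b^2/4 + 35*sin(2*b/5)/12


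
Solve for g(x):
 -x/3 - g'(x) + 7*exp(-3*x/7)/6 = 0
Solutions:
 g(x) = C1 - x^2/6 - 49*exp(-3*x/7)/18


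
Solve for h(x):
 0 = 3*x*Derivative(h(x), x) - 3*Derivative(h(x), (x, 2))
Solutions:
 h(x) = C1 + C2*erfi(sqrt(2)*x/2)


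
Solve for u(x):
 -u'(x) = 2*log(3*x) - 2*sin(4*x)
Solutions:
 u(x) = C1 - 2*x*log(x) - 2*x*log(3) + 2*x - cos(4*x)/2


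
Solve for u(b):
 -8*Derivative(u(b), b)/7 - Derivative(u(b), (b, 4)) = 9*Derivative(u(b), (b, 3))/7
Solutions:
 u(b) = C1 + C2*exp(b*(-6 + 9/(70*sqrt(10) + 223)^(1/3) + (70*sqrt(10) + 223)^(1/3))/14)*sin(sqrt(3)*b*(-(70*sqrt(10) + 223)^(1/3) + 9/(70*sqrt(10) + 223)^(1/3))/14) + C3*exp(b*(-6 + 9/(70*sqrt(10) + 223)^(1/3) + (70*sqrt(10) + 223)^(1/3))/14)*cos(sqrt(3)*b*(-(70*sqrt(10) + 223)^(1/3) + 9/(70*sqrt(10) + 223)^(1/3))/14) + C4*exp(-b*(9/(70*sqrt(10) + 223)^(1/3) + 3 + (70*sqrt(10) + 223)^(1/3))/7)


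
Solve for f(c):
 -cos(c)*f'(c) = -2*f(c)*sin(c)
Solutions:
 f(c) = C1/cos(c)^2


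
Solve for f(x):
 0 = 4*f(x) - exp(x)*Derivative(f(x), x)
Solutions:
 f(x) = C1*exp(-4*exp(-x))


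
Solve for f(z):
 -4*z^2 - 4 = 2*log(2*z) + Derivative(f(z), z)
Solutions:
 f(z) = C1 - 4*z^3/3 - 2*z*log(z) - 2*z - z*log(4)


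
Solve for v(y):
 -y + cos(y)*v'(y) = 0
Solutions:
 v(y) = C1 + Integral(y/cos(y), y)


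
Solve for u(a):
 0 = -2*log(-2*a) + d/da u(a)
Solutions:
 u(a) = C1 + 2*a*log(-a) + 2*a*(-1 + log(2))


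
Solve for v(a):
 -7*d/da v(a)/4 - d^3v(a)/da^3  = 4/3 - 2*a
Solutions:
 v(a) = C1 + C2*sin(sqrt(7)*a/2) + C3*cos(sqrt(7)*a/2) + 4*a^2/7 - 16*a/21


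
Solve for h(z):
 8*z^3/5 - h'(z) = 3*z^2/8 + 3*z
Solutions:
 h(z) = C1 + 2*z^4/5 - z^3/8 - 3*z^2/2


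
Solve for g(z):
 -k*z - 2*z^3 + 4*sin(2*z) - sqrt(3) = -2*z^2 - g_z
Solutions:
 g(z) = C1 + k*z^2/2 + z^4/2 - 2*z^3/3 + sqrt(3)*z + 2*cos(2*z)


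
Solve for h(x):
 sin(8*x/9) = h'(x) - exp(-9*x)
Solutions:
 h(x) = C1 - 9*cos(8*x/9)/8 - exp(-9*x)/9


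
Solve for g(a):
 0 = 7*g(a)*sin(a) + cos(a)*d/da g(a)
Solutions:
 g(a) = C1*cos(a)^7


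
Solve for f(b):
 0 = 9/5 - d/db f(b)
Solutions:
 f(b) = C1 + 9*b/5


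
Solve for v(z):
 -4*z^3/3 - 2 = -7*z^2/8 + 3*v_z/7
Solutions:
 v(z) = C1 - 7*z^4/9 + 49*z^3/72 - 14*z/3


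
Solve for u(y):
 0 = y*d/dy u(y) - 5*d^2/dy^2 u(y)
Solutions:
 u(y) = C1 + C2*erfi(sqrt(10)*y/10)


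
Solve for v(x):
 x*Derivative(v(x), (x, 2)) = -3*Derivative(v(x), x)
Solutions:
 v(x) = C1 + C2/x^2


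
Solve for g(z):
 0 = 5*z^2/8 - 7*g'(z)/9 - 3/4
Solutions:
 g(z) = C1 + 15*z^3/56 - 27*z/28


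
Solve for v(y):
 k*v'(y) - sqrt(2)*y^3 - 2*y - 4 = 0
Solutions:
 v(y) = C1 + sqrt(2)*y^4/(4*k) + y^2/k + 4*y/k


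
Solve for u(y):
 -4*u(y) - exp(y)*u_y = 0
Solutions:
 u(y) = C1*exp(4*exp(-y))


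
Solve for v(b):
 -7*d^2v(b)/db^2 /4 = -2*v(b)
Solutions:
 v(b) = C1*exp(-2*sqrt(14)*b/7) + C2*exp(2*sqrt(14)*b/7)


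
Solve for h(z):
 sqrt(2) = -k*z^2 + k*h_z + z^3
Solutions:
 h(z) = C1 + z^3/3 - z^4/(4*k) + sqrt(2)*z/k


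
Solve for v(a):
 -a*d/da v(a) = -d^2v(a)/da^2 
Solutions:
 v(a) = C1 + C2*erfi(sqrt(2)*a/2)


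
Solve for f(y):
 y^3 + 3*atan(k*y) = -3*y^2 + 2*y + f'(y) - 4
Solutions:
 f(y) = C1 + y^4/4 + y^3 - y^2 + 4*y + 3*Piecewise((y*atan(k*y) - log(k^2*y^2 + 1)/(2*k), Ne(k, 0)), (0, True))


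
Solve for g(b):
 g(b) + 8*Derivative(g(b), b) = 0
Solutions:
 g(b) = C1*exp(-b/8)


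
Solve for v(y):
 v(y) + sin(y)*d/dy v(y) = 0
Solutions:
 v(y) = C1*sqrt(cos(y) + 1)/sqrt(cos(y) - 1)


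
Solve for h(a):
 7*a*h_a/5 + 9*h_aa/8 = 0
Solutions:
 h(a) = C1 + C2*erf(2*sqrt(35)*a/15)


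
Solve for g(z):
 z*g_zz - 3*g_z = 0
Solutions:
 g(z) = C1 + C2*z^4


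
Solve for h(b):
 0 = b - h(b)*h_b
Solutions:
 h(b) = -sqrt(C1 + b^2)
 h(b) = sqrt(C1 + b^2)


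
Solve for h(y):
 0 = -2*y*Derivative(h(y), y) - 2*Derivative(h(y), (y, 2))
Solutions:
 h(y) = C1 + C2*erf(sqrt(2)*y/2)


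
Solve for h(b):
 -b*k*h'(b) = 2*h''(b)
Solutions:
 h(b) = Piecewise((-sqrt(pi)*C1*erf(b*sqrt(k)/2)/sqrt(k) - C2, (k > 0) | (k < 0)), (-C1*b - C2, True))


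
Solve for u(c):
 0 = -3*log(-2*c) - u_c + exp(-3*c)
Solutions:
 u(c) = C1 - 3*c*log(-c) + 3*c*(1 - log(2)) - exp(-3*c)/3


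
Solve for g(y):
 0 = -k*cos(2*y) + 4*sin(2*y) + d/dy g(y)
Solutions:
 g(y) = C1 + k*sin(2*y)/2 + 2*cos(2*y)


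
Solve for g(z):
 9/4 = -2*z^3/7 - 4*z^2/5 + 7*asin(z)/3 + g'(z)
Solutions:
 g(z) = C1 + z^4/14 + 4*z^3/15 - 7*z*asin(z)/3 + 9*z/4 - 7*sqrt(1 - z^2)/3


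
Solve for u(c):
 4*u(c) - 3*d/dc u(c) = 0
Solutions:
 u(c) = C1*exp(4*c/3)


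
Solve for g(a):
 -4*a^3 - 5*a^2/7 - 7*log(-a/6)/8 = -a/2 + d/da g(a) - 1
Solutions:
 g(a) = C1 - a^4 - 5*a^3/21 + a^2/4 - 7*a*log(-a)/8 + a*(7*log(6) + 15)/8


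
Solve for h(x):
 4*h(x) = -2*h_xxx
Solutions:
 h(x) = C3*exp(-2^(1/3)*x) + (C1*sin(2^(1/3)*sqrt(3)*x/2) + C2*cos(2^(1/3)*sqrt(3)*x/2))*exp(2^(1/3)*x/2)


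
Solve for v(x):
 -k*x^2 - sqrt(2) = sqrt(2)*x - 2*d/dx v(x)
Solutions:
 v(x) = C1 + k*x^3/6 + sqrt(2)*x^2/4 + sqrt(2)*x/2


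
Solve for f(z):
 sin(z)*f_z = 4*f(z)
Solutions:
 f(z) = C1*(cos(z)^2 - 2*cos(z) + 1)/(cos(z)^2 + 2*cos(z) + 1)


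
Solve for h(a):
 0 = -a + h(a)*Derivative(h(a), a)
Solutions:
 h(a) = -sqrt(C1 + a^2)
 h(a) = sqrt(C1 + a^2)


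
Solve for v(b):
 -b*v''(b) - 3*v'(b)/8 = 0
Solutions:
 v(b) = C1 + C2*b^(5/8)


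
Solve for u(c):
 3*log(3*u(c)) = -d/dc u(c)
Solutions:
 Integral(1/(log(_y) + log(3)), (_y, u(c)))/3 = C1 - c


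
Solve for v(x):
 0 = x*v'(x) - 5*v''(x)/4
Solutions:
 v(x) = C1 + C2*erfi(sqrt(10)*x/5)


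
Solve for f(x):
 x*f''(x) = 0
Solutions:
 f(x) = C1 + C2*x


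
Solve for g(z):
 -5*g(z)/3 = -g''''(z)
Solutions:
 g(z) = C1*exp(-3^(3/4)*5^(1/4)*z/3) + C2*exp(3^(3/4)*5^(1/4)*z/3) + C3*sin(3^(3/4)*5^(1/4)*z/3) + C4*cos(3^(3/4)*5^(1/4)*z/3)


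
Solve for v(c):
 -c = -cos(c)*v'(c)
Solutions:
 v(c) = C1 + Integral(c/cos(c), c)


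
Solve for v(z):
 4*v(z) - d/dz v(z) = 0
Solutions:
 v(z) = C1*exp(4*z)


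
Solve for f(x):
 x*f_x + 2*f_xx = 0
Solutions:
 f(x) = C1 + C2*erf(x/2)


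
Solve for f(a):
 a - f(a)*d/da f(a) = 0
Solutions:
 f(a) = -sqrt(C1 + a^2)
 f(a) = sqrt(C1 + a^2)


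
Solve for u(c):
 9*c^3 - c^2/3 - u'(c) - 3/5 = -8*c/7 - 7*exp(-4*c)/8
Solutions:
 u(c) = C1 + 9*c^4/4 - c^3/9 + 4*c^2/7 - 3*c/5 - 7*exp(-4*c)/32


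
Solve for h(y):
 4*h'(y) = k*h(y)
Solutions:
 h(y) = C1*exp(k*y/4)


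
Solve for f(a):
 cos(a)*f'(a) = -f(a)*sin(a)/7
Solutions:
 f(a) = C1*cos(a)^(1/7)


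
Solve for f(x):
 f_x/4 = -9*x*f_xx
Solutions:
 f(x) = C1 + C2*x^(35/36)


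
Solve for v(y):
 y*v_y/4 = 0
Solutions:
 v(y) = C1


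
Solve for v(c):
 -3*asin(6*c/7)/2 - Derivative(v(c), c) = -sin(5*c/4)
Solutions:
 v(c) = C1 - 3*c*asin(6*c/7)/2 - sqrt(49 - 36*c^2)/4 - 4*cos(5*c/4)/5


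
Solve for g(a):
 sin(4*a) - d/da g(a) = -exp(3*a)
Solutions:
 g(a) = C1 + exp(3*a)/3 - cos(4*a)/4


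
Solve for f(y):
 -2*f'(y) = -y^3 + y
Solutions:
 f(y) = C1 + y^4/8 - y^2/4


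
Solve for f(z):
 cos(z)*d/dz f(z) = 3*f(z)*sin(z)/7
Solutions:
 f(z) = C1/cos(z)^(3/7)


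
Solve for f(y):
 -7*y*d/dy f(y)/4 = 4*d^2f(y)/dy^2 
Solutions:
 f(y) = C1 + C2*erf(sqrt(14)*y/8)


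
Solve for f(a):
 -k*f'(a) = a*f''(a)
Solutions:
 f(a) = C1 + a^(1 - re(k))*(C2*sin(log(a)*Abs(im(k))) + C3*cos(log(a)*im(k)))


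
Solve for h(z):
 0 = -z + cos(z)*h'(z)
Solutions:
 h(z) = C1 + Integral(z/cos(z), z)


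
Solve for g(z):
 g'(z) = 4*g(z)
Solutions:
 g(z) = C1*exp(4*z)


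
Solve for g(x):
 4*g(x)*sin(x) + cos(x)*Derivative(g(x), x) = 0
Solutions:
 g(x) = C1*cos(x)^4


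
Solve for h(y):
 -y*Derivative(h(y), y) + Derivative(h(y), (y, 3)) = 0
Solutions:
 h(y) = C1 + Integral(C2*airyai(y) + C3*airybi(y), y)


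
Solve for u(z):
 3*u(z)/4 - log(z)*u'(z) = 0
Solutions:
 u(z) = C1*exp(3*li(z)/4)


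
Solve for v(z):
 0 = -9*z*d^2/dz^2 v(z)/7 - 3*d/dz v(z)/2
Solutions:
 v(z) = C1 + C2/z^(1/6)


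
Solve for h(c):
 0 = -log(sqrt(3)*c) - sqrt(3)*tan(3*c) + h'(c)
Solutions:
 h(c) = C1 + c*log(c) - c + c*log(3)/2 - sqrt(3)*log(cos(3*c))/3


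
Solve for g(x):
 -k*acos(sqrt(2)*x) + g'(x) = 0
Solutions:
 g(x) = C1 + k*(x*acos(sqrt(2)*x) - sqrt(2)*sqrt(1 - 2*x^2)/2)


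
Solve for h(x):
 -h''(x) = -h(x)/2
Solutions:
 h(x) = C1*exp(-sqrt(2)*x/2) + C2*exp(sqrt(2)*x/2)


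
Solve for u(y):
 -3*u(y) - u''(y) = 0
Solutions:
 u(y) = C1*sin(sqrt(3)*y) + C2*cos(sqrt(3)*y)


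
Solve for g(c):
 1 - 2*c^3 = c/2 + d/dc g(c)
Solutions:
 g(c) = C1 - c^4/2 - c^2/4 + c


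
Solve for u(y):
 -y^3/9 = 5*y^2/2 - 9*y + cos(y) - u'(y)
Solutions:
 u(y) = C1 + y^4/36 + 5*y^3/6 - 9*y^2/2 + sin(y)


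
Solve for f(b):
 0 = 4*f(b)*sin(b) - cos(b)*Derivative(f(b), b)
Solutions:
 f(b) = C1/cos(b)^4


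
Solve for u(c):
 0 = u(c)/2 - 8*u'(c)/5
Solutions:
 u(c) = C1*exp(5*c/16)


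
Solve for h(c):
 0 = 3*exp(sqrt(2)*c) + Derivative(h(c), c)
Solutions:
 h(c) = C1 - 3*sqrt(2)*exp(sqrt(2)*c)/2


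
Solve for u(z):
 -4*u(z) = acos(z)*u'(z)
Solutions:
 u(z) = C1*exp(-4*Integral(1/acos(z), z))


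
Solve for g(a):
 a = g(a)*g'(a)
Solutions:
 g(a) = -sqrt(C1 + a^2)
 g(a) = sqrt(C1 + a^2)


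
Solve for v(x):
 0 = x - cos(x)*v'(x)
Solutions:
 v(x) = C1 + Integral(x/cos(x), x)


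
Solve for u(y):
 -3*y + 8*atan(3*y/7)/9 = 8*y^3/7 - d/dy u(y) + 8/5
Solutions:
 u(y) = C1 + 2*y^4/7 + 3*y^2/2 - 8*y*atan(3*y/7)/9 + 8*y/5 + 28*log(9*y^2 + 49)/27


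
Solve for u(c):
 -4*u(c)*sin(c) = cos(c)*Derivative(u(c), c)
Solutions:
 u(c) = C1*cos(c)^4


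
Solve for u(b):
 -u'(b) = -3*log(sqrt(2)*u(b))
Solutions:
 -2*Integral(1/(2*log(_y) + log(2)), (_y, u(b)))/3 = C1 - b


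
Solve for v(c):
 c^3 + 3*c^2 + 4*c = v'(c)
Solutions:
 v(c) = C1 + c^4/4 + c^3 + 2*c^2


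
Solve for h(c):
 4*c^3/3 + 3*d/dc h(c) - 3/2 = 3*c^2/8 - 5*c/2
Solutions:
 h(c) = C1 - c^4/9 + c^3/24 - 5*c^2/12 + c/2


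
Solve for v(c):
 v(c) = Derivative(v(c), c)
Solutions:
 v(c) = C1*exp(c)


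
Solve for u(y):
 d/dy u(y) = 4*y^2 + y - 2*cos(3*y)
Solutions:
 u(y) = C1 + 4*y^3/3 + y^2/2 - 2*sin(3*y)/3


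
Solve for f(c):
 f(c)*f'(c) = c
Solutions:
 f(c) = -sqrt(C1 + c^2)
 f(c) = sqrt(C1 + c^2)


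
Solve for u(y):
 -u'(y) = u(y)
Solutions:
 u(y) = C1*exp(-y)


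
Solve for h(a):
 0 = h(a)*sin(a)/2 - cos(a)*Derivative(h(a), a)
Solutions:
 h(a) = C1/sqrt(cos(a))


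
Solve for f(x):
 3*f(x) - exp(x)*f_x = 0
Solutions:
 f(x) = C1*exp(-3*exp(-x))


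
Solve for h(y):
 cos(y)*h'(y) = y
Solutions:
 h(y) = C1 + Integral(y/cos(y), y)


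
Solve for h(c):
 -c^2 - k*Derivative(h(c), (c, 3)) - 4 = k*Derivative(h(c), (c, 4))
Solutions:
 h(c) = C1 + C2*c + C3*c^2 + C4*exp(-c) - c^5/(60*k) + c^4/(12*k) - c^3/k


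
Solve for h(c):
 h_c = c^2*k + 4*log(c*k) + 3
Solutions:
 h(c) = C1 + c^3*k/3 + 4*c*log(c*k) - c


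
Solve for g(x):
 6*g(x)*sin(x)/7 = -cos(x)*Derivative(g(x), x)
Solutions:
 g(x) = C1*cos(x)^(6/7)


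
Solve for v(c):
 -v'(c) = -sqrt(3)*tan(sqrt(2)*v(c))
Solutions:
 v(c) = sqrt(2)*(pi - asin(C1*exp(sqrt(6)*c)))/2
 v(c) = sqrt(2)*asin(C1*exp(sqrt(6)*c))/2


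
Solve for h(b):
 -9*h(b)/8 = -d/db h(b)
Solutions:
 h(b) = C1*exp(9*b/8)


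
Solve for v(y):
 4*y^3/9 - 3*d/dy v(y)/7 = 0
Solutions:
 v(y) = C1 + 7*y^4/27


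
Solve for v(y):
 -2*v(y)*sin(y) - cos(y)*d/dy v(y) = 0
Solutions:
 v(y) = C1*cos(y)^2


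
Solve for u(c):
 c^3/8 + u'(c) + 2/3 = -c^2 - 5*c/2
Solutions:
 u(c) = C1 - c^4/32 - c^3/3 - 5*c^2/4 - 2*c/3


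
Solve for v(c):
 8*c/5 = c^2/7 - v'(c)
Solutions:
 v(c) = C1 + c^3/21 - 4*c^2/5


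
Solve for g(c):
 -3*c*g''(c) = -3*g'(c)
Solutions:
 g(c) = C1 + C2*c^2


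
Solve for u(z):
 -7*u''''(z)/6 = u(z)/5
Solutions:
 u(z) = (C1*sin(3^(1/4)*70^(3/4)*z/70) + C2*cos(3^(1/4)*70^(3/4)*z/70))*exp(-3^(1/4)*70^(3/4)*z/70) + (C3*sin(3^(1/4)*70^(3/4)*z/70) + C4*cos(3^(1/4)*70^(3/4)*z/70))*exp(3^(1/4)*70^(3/4)*z/70)


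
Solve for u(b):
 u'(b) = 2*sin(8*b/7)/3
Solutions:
 u(b) = C1 - 7*cos(8*b/7)/12


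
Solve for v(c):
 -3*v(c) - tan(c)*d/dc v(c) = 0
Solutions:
 v(c) = C1/sin(c)^3


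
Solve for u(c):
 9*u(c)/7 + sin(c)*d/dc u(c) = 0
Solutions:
 u(c) = C1*(cos(c) + 1)^(9/14)/(cos(c) - 1)^(9/14)


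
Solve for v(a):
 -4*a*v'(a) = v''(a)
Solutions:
 v(a) = C1 + C2*erf(sqrt(2)*a)


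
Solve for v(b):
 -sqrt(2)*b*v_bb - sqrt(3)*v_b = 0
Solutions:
 v(b) = C1 + C2*b^(1 - sqrt(6)/2)


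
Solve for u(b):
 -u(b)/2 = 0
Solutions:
 u(b) = 0


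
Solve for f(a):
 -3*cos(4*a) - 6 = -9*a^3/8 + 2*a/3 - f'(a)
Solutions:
 f(a) = C1 - 9*a^4/32 + a^2/3 + 6*a + 3*sin(4*a)/4


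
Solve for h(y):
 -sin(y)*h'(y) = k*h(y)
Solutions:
 h(y) = C1*exp(k*(-log(cos(y) - 1) + log(cos(y) + 1))/2)


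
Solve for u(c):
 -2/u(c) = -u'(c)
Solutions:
 u(c) = -sqrt(C1 + 4*c)
 u(c) = sqrt(C1 + 4*c)


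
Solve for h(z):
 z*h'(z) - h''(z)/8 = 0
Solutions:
 h(z) = C1 + C2*erfi(2*z)


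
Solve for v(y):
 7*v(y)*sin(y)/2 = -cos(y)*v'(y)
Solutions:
 v(y) = C1*cos(y)^(7/2)


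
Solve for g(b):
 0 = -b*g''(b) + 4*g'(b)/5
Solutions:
 g(b) = C1 + C2*b^(9/5)


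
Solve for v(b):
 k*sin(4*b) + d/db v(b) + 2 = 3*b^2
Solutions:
 v(b) = C1 + b^3 - 2*b + k*cos(4*b)/4


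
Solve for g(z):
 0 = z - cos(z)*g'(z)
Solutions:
 g(z) = C1 + Integral(z/cos(z), z)


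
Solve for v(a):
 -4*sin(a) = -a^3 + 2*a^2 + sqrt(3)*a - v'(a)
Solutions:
 v(a) = C1 - a^4/4 + 2*a^3/3 + sqrt(3)*a^2/2 - 4*cos(a)


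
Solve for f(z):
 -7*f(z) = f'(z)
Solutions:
 f(z) = C1*exp(-7*z)


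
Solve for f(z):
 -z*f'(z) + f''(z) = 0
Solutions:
 f(z) = C1 + C2*erfi(sqrt(2)*z/2)


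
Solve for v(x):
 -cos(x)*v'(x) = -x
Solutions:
 v(x) = C1 + Integral(x/cos(x), x)


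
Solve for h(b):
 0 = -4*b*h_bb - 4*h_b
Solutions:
 h(b) = C1 + C2*log(b)


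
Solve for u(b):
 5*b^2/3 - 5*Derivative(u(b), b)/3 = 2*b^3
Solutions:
 u(b) = C1 - 3*b^4/10 + b^3/3


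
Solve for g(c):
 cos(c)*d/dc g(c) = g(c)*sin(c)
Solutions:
 g(c) = C1/cos(c)


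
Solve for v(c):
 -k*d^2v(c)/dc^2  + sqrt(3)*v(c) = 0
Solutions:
 v(c) = C1*exp(-3^(1/4)*c*sqrt(1/k)) + C2*exp(3^(1/4)*c*sqrt(1/k))


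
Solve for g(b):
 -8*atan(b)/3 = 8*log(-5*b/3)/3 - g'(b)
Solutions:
 g(b) = C1 + 8*b*log(-b)/3 + 8*b*atan(b)/3 - 8*b*log(3)/3 - 8*b/3 + 8*b*log(5)/3 - 4*log(b^2 + 1)/3


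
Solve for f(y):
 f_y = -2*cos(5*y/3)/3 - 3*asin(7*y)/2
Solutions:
 f(y) = C1 - 3*y*asin(7*y)/2 - 3*sqrt(1 - 49*y^2)/14 - 2*sin(5*y/3)/5


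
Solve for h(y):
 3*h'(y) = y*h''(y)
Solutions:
 h(y) = C1 + C2*y^4


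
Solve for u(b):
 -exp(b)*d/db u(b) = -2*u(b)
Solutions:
 u(b) = C1*exp(-2*exp(-b))


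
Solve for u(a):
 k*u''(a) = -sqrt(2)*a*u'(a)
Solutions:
 u(a) = C1 + C2*sqrt(k)*erf(2^(3/4)*a*sqrt(1/k)/2)


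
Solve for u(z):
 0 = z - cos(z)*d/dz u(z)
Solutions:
 u(z) = C1 + Integral(z/cos(z), z)


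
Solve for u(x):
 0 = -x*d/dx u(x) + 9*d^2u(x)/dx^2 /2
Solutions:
 u(x) = C1 + C2*erfi(x/3)


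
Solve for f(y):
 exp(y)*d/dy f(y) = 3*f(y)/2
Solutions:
 f(y) = C1*exp(-3*exp(-y)/2)


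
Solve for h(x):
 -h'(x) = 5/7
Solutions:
 h(x) = C1 - 5*x/7


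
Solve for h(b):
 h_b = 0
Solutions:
 h(b) = C1


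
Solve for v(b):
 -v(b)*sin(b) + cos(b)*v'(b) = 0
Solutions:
 v(b) = C1/cos(b)


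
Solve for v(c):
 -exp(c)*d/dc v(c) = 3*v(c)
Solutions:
 v(c) = C1*exp(3*exp(-c))


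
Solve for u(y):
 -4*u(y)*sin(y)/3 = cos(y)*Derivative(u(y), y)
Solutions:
 u(y) = C1*cos(y)^(4/3)


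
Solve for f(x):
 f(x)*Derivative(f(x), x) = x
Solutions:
 f(x) = -sqrt(C1 + x^2)
 f(x) = sqrt(C1 + x^2)


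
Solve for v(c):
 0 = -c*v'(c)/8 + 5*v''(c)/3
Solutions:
 v(c) = C1 + C2*erfi(sqrt(15)*c/20)


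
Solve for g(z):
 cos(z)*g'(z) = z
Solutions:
 g(z) = C1 + Integral(z/cos(z), z)


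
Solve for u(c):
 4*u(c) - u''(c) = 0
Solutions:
 u(c) = C1*exp(-2*c) + C2*exp(2*c)


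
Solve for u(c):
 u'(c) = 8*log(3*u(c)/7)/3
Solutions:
 -3*Integral(1/(log(_y) - log(7) + log(3)), (_y, u(c)))/8 = C1 - c


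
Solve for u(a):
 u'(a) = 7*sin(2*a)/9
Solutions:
 u(a) = C1 - 7*cos(2*a)/18


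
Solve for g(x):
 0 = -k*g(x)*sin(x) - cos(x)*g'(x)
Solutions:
 g(x) = C1*exp(k*log(cos(x)))


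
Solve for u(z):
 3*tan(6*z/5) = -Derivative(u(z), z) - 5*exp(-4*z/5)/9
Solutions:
 u(z) = C1 - 5*log(tan(6*z/5)^2 + 1)/4 + 25*exp(-4*z/5)/36


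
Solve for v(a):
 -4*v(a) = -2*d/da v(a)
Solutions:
 v(a) = C1*exp(2*a)


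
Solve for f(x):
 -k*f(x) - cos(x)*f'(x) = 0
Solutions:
 f(x) = C1*exp(k*(log(sin(x) - 1) - log(sin(x) + 1))/2)


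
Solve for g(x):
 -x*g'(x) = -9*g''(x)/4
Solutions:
 g(x) = C1 + C2*erfi(sqrt(2)*x/3)


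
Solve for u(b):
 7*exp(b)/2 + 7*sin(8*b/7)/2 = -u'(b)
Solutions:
 u(b) = C1 - 7*exp(b)/2 + 49*cos(8*b/7)/16


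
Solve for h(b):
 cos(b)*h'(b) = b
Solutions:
 h(b) = C1 + Integral(b/cos(b), b)


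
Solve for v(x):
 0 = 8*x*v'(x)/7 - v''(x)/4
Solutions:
 v(x) = C1 + C2*erfi(4*sqrt(7)*x/7)


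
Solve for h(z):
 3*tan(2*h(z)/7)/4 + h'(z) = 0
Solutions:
 h(z) = -7*asin(C1*exp(-3*z/14))/2 + 7*pi/2
 h(z) = 7*asin(C1*exp(-3*z/14))/2


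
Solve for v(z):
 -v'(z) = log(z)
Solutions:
 v(z) = C1 - z*log(z) + z


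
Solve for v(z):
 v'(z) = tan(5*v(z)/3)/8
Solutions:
 v(z) = -3*asin(C1*exp(5*z/24))/5 + 3*pi/5
 v(z) = 3*asin(C1*exp(5*z/24))/5


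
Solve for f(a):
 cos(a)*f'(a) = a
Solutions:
 f(a) = C1 + Integral(a/cos(a), a)


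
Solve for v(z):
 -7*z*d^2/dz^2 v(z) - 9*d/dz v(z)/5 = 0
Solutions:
 v(z) = C1 + C2*z^(26/35)


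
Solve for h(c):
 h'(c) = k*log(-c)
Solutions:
 h(c) = C1 + c*k*log(-c) - c*k


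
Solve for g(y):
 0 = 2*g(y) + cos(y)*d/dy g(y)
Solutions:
 g(y) = C1*(sin(y) - 1)/(sin(y) + 1)


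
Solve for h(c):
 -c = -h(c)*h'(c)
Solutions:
 h(c) = -sqrt(C1 + c^2)
 h(c) = sqrt(C1 + c^2)


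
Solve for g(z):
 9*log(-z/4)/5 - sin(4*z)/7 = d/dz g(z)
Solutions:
 g(z) = C1 + 9*z*log(-z)/5 - 18*z*log(2)/5 - 9*z/5 + cos(4*z)/28


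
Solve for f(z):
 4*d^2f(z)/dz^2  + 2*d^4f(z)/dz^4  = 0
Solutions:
 f(z) = C1 + C2*z + C3*sin(sqrt(2)*z) + C4*cos(sqrt(2)*z)


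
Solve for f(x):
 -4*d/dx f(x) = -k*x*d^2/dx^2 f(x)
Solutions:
 f(x) = C1 + x^(((re(k) + 4)*re(k) + im(k)^2)/(re(k)^2 + im(k)^2))*(C2*sin(4*log(x)*Abs(im(k))/(re(k)^2 + im(k)^2)) + C3*cos(4*log(x)*im(k)/(re(k)^2 + im(k)^2)))


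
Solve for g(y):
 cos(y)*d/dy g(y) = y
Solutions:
 g(y) = C1 + Integral(y/cos(y), y)


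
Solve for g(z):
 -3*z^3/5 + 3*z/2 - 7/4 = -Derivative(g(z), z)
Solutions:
 g(z) = C1 + 3*z^4/20 - 3*z^2/4 + 7*z/4


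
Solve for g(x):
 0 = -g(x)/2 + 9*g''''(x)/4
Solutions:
 g(x) = C1*exp(-2^(1/4)*sqrt(3)*x/3) + C2*exp(2^(1/4)*sqrt(3)*x/3) + C3*sin(2^(1/4)*sqrt(3)*x/3) + C4*cos(2^(1/4)*sqrt(3)*x/3)


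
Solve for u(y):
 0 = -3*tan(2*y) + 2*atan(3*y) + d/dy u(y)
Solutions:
 u(y) = C1 - 2*y*atan(3*y) + log(9*y^2 + 1)/3 - 3*log(cos(2*y))/2


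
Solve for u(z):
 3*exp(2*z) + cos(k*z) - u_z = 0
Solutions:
 u(z) = C1 + 3*exp(2*z)/2 + sin(k*z)/k


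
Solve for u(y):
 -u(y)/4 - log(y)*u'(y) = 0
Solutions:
 u(y) = C1*exp(-li(y)/4)


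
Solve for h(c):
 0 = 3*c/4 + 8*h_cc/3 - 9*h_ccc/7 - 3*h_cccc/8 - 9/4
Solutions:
 h(c) = C1 + C2*c + C3*exp(4*c*(-9 + sqrt(277))/21) + C4*exp(-4*c*(9 + sqrt(277))/21) - 3*c^3/64 + 1269*c^2/3584


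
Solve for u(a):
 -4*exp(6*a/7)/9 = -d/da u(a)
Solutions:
 u(a) = C1 + 14*exp(6*a/7)/27


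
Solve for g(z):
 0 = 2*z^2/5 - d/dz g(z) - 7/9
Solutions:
 g(z) = C1 + 2*z^3/15 - 7*z/9


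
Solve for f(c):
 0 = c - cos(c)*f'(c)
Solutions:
 f(c) = C1 + Integral(c/cos(c), c)


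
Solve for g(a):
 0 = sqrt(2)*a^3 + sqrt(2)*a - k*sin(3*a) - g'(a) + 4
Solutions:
 g(a) = C1 + sqrt(2)*a^4/4 + sqrt(2)*a^2/2 + 4*a + k*cos(3*a)/3


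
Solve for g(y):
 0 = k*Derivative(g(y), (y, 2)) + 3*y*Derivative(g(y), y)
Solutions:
 g(y) = C1 + C2*sqrt(k)*erf(sqrt(6)*y*sqrt(1/k)/2)


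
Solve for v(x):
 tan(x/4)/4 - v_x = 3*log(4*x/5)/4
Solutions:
 v(x) = C1 - 3*x*log(x)/4 - 3*x*log(2)/2 + 3*x/4 + 3*x*log(5)/4 - log(cos(x/4))


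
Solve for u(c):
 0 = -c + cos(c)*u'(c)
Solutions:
 u(c) = C1 + Integral(c/cos(c), c)


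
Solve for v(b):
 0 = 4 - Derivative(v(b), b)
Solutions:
 v(b) = C1 + 4*b


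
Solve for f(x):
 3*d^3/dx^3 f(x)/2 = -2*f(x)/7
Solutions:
 f(x) = C3*exp(-42^(2/3)*x/21) + (C1*sin(14^(2/3)*3^(1/6)*x/14) + C2*cos(14^(2/3)*3^(1/6)*x/14))*exp(42^(2/3)*x/42)


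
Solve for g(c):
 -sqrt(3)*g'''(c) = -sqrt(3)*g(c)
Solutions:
 g(c) = C3*exp(c) + (C1*sin(sqrt(3)*c/2) + C2*cos(sqrt(3)*c/2))*exp(-c/2)


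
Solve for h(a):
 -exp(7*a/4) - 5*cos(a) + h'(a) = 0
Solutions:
 h(a) = C1 + 4*exp(7*a/4)/7 + 5*sin(a)


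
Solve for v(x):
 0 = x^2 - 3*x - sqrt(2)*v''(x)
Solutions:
 v(x) = C1 + C2*x + sqrt(2)*x^4/24 - sqrt(2)*x^3/4


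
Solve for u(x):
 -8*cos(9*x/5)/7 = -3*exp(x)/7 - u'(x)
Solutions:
 u(x) = C1 - 3*exp(x)/7 + 40*sin(9*x/5)/63


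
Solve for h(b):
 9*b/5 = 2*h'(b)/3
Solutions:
 h(b) = C1 + 27*b^2/20


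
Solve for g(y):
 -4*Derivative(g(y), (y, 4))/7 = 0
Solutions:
 g(y) = C1 + C2*y + C3*y^2 + C4*y^3


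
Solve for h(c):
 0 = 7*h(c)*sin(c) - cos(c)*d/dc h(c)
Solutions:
 h(c) = C1/cos(c)^7


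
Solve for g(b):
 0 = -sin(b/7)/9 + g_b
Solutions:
 g(b) = C1 - 7*cos(b/7)/9


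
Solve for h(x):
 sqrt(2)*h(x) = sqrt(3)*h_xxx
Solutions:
 h(x) = C3*exp(2^(1/6)*3^(5/6)*x/3) + (C1*sin(2^(1/6)*3^(1/3)*x/2) + C2*cos(2^(1/6)*3^(1/3)*x/2))*exp(-2^(1/6)*3^(5/6)*x/6)


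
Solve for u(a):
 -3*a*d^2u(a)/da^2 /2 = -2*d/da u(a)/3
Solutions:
 u(a) = C1 + C2*a^(13/9)


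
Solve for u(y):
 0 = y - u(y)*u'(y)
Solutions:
 u(y) = -sqrt(C1 + y^2)
 u(y) = sqrt(C1 + y^2)


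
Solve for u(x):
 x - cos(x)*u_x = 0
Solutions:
 u(x) = C1 + Integral(x/cos(x), x)


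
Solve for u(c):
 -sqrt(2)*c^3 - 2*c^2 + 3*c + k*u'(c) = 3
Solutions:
 u(c) = C1 + sqrt(2)*c^4/(4*k) + 2*c^3/(3*k) - 3*c^2/(2*k) + 3*c/k


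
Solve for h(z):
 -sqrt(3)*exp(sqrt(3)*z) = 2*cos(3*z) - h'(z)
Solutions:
 h(z) = C1 + exp(sqrt(3)*z) + 2*sin(3*z)/3


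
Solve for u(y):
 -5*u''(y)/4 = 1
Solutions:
 u(y) = C1 + C2*y - 2*y^2/5


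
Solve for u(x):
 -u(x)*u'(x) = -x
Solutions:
 u(x) = -sqrt(C1 + x^2)
 u(x) = sqrt(C1 + x^2)


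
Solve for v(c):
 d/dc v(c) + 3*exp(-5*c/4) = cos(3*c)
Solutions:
 v(c) = C1 + sin(3*c)/3 + 12*exp(-5*c/4)/5


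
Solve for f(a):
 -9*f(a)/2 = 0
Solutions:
 f(a) = 0


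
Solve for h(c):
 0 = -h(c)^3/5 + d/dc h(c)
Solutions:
 h(c) = -sqrt(10)*sqrt(-1/(C1 + c))/2
 h(c) = sqrt(10)*sqrt(-1/(C1 + c))/2


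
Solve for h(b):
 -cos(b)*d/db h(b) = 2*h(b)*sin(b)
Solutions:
 h(b) = C1*cos(b)^2


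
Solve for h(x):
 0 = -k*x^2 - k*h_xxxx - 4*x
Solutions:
 h(x) = C1 + C2*x + C3*x^2 + C4*x^3 - x^6/360 - x^5/(30*k)


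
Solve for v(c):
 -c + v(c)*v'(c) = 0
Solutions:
 v(c) = -sqrt(C1 + c^2)
 v(c) = sqrt(C1 + c^2)


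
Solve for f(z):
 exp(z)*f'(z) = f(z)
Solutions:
 f(z) = C1*exp(-exp(-z))


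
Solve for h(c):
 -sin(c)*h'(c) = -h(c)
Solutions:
 h(c) = C1*sqrt(cos(c) - 1)/sqrt(cos(c) + 1)


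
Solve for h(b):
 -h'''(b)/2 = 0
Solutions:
 h(b) = C1 + C2*b + C3*b^2


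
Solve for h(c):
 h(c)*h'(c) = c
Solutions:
 h(c) = -sqrt(C1 + c^2)
 h(c) = sqrt(C1 + c^2)


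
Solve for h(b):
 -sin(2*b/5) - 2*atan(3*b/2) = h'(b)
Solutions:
 h(b) = C1 - 2*b*atan(3*b/2) + 2*log(9*b^2 + 4)/3 + 5*cos(2*b/5)/2


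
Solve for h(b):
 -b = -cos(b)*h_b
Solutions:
 h(b) = C1 + Integral(b/cos(b), b)


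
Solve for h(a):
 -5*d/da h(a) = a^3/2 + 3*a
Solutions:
 h(a) = C1 - a^4/40 - 3*a^2/10


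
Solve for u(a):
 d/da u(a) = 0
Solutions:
 u(a) = C1


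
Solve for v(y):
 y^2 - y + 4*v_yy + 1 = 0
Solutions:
 v(y) = C1 + C2*y - y^4/48 + y^3/24 - y^2/8


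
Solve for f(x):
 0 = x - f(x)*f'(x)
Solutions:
 f(x) = -sqrt(C1 + x^2)
 f(x) = sqrt(C1 + x^2)


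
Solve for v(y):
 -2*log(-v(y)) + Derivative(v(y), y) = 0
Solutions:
 -li(-v(y)) = C1 + 2*y


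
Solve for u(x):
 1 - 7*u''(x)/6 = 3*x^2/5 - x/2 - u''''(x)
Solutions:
 u(x) = C1 + C2*x + C3*exp(-sqrt(42)*x/6) + C4*exp(sqrt(42)*x/6) - 3*x^4/70 + x^3/14 - 3*x^2/245


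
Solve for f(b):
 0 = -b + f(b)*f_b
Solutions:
 f(b) = -sqrt(C1 + b^2)
 f(b) = sqrt(C1 + b^2)


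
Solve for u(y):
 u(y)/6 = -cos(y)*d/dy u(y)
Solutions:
 u(y) = C1*(sin(y) - 1)^(1/12)/(sin(y) + 1)^(1/12)


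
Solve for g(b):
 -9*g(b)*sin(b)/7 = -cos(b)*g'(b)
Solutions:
 g(b) = C1/cos(b)^(9/7)


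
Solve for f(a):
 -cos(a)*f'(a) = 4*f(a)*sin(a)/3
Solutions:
 f(a) = C1*cos(a)^(4/3)


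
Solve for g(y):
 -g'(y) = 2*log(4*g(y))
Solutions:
 Integral(1/(log(_y) + 2*log(2)), (_y, g(y)))/2 = C1 - y


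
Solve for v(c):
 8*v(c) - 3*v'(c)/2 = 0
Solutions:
 v(c) = C1*exp(16*c/3)
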